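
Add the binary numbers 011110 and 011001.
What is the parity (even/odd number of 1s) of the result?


011110 = 30
011001 = 25
Sum = 55 = 110111
1s count = 5

odd parity (5 ones in 110111)


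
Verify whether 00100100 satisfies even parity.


Number of 1s: 2

Yes, parity is correct (2 ones)


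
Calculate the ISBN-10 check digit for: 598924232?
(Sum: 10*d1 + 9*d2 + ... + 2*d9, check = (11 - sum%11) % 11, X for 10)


Weighted sum: 311
311 mod 11 = 3

Check digit: 8


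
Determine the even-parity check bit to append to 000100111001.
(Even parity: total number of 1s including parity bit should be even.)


Number of 1s in data: 5
Parity bit: 1

1


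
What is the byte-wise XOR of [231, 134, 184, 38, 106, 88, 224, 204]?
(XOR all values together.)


XOR chain: 231 ^ 134 ^ 184 ^ 38 ^ 106 ^ 88 ^ 224 ^ 204 = 225

225


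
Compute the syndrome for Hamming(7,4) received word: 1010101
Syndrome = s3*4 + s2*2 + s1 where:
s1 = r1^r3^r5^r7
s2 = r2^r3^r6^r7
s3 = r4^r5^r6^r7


s1=0, s2=0, s3=0

Syndrome = 0 (no error)


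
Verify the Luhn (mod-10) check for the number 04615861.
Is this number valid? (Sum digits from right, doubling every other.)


Luhn sum = 21
21 mod 10 = 1

Invalid (Luhn sum mod 10 = 1)


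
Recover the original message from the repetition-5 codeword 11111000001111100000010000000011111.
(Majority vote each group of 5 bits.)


Groups: 11111, 00000, 11111, 00000, 01000, 00000, 11111
Majority votes: 1010001

1010001


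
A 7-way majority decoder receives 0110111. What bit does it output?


Ones: 5 out of 7
Threshold: 4

1 (5/7 voted 1)


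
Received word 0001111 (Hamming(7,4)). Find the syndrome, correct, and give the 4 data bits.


Syndrome = 0: no error detected

Data: 0111 (no errors)


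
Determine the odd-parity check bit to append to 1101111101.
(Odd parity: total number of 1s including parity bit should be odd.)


Number of 1s in data: 8
Parity bit: 1

1


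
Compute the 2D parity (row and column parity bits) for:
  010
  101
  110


Row parities: 100
Column parities: 001

Row P: 100, Col P: 001, Corner: 1


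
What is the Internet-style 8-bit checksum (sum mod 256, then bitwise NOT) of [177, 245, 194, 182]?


Sum = 798 mod 256 = 30
Complement = 225

225


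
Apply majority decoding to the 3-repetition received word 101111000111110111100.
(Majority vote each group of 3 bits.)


Groups: 101, 111, 000, 111, 110, 111, 100
Majority votes: 1101110

1101110


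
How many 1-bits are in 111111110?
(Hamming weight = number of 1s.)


Counting 1s in 111111110

8


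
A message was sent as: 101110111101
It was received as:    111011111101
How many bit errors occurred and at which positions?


XOR: 010101000000

3 error(s) at position(s): 1, 3, 5


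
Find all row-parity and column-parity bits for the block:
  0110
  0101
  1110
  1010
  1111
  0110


Row parities: 001000
Column parities: 1110

Row P: 001000, Col P: 1110, Corner: 1


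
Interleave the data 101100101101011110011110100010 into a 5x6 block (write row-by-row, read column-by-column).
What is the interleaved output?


Matrix:
  101100
  101101
  011110
  011110
  100010
Read columns: 110010011011110111100011101000

110010011011110111100011101000


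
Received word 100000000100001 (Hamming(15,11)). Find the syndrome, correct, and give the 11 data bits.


Syndrome = 4: error at position 4

Data: 00000100001 (corrected bit 4)


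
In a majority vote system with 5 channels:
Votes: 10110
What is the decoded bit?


Ones: 3 out of 5
Threshold: 3

1 (3/5 voted 1)


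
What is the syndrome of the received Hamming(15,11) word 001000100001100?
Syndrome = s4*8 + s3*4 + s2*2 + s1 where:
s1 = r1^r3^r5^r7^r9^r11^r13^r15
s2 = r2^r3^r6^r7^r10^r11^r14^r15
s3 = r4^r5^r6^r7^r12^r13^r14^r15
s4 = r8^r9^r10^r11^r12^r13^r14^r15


s1=1, s2=0, s3=1, s4=0

Syndrome = 5 (error at position 5)


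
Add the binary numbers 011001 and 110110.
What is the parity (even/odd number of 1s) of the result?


011001 = 25
110110 = 54
Sum = 79 = 1001111
1s count = 5

odd parity (5 ones in 1001111)


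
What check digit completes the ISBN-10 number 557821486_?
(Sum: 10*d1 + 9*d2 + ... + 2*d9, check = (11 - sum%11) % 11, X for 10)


Weighted sum: 276
276 mod 11 = 1

Check digit: X


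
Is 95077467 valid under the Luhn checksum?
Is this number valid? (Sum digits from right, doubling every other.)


Luhn sum = 40
40 mod 10 = 0

Valid (Luhn sum mod 10 = 0)


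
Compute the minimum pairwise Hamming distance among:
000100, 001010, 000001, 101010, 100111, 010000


Comparing all pairs, minimum distance: 1
Can detect 0 errors, correct 0 errors

1


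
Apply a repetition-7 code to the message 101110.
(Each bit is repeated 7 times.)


Each bit -> 7 copies

111111100000001111111111111111111110000000


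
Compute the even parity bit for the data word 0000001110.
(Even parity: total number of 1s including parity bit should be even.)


Number of 1s in data: 3
Parity bit: 1

1


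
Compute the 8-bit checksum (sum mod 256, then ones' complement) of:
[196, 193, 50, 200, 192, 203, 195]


Sum = 1229 mod 256 = 205
Complement = 50

50


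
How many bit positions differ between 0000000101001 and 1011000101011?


XOR: 1011000000010
Count of 1s: 4

4


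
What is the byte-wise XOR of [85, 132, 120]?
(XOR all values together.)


XOR chain: 85 ^ 132 ^ 120 = 169

169


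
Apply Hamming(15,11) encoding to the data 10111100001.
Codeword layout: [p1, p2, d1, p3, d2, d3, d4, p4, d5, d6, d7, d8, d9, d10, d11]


Parity bits: p1=0, p2=1, p3=1, p4=1

011101111100001


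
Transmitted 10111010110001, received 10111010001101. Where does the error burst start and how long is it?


XOR: 00000000111100

Burst at position 8, length 4


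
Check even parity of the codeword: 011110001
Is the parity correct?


Number of 1s: 5

No, parity error (5 ones)


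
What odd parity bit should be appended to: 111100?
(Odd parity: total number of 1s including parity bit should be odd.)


Number of 1s in data: 4
Parity bit: 1

1


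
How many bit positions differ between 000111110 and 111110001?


XOR: 111001111
Count of 1s: 7

7


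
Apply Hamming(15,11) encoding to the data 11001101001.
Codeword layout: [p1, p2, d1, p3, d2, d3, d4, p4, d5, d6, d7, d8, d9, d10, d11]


Parity bits: p1=0, p2=1, p3=1, p4=0

011110001101001


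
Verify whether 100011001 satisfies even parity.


Number of 1s: 4

Yes, parity is correct (4 ones)


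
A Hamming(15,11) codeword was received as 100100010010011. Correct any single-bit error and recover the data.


Syndrome = 7: error at position 7

Data: 00010010011 (corrected bit 7)


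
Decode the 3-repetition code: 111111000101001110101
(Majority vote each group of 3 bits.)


Groups: 111, 111, 000, 101, 001, 110, 101
Majority votes: 1101011

1101011


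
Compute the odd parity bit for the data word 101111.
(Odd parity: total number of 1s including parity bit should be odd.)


Number of 1s in data: 5
Parity bit: 0

0


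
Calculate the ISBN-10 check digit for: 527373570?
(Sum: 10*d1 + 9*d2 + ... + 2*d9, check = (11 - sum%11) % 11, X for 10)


Weighted sum: 243
243 mod 11 = 1

Check digit: X


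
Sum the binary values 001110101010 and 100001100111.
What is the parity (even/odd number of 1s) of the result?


001110101010 = 938
100001100111 = 2151
Sum = 3089 = 110000010001
1s count = 4

even parity (4 ones in 110000010001)


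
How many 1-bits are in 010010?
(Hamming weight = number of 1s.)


Counting 1s in 010010

2


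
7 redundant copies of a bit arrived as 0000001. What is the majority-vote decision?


Ones: 1 out of 7
Threshold: 4

0 (1/7 voted 1)


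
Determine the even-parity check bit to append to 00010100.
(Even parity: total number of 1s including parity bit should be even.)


Number of 1s in data: 2
Parity bit: 0

0


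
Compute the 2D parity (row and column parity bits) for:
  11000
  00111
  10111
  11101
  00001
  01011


Row parities: 010011
Column parities: 11111

Row P: 010011, Col P: 11111, Corner: 1


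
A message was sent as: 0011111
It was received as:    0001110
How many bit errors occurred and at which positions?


XOR: 0010001

2 error(s) at position(s): 2, 6


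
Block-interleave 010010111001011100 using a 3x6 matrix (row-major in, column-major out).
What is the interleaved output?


Matrix:
  010010
  111001
  011100
Read columns: 010111011001100010

010111011001100010


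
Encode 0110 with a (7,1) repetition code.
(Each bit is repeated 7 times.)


Each bit -> 7 copies

0000000111111111111110000000


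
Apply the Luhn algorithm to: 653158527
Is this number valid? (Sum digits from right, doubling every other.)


Luhn sum = 40
40 mod 10 = 0

Valid (Luhn sum mod 10 = 0)


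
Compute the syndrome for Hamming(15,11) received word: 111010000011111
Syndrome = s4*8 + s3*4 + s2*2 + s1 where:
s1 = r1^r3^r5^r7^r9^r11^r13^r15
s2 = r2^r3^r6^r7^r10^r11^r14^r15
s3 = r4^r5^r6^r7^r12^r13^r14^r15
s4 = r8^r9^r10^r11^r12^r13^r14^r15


s1=0, s2=1, s3=1, s4=1

Syndrome = 14 (error at position 14)


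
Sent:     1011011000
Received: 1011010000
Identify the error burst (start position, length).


XOR: 0000001000

Burst at position 6, length 1


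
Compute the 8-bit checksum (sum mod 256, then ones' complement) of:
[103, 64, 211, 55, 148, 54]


Sum = 635 mod 256 = 123
Complement = 132

132


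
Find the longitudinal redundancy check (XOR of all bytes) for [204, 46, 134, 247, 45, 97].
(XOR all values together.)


XOR chain: 204 ^ 46 ^ 134 ^ 247 ^ 45 ^ 97 = 223

223


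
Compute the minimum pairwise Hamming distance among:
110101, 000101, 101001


Comparing all pairs, minimum distance: 2
Can detect 1 errors, correct 0 errors

2


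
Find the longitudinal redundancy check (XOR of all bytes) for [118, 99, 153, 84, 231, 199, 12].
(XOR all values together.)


XOR chain: 118 ^ 99 ^ 153 ^ 84 ^ 231 ^ 199 ^ 12 = 244

244


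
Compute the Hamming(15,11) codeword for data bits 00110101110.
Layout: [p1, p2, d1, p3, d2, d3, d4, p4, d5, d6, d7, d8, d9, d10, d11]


Parity bits: p1=0, p2=0, p3=1, p4=0

000101100101110


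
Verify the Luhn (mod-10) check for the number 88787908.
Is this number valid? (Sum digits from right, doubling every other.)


Luhn sum = 50
50 mod 10 = 0

Valid (Luhn sum mod 10 = 0)


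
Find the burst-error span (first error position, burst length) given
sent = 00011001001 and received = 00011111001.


XOR: 00000110000

Burst at position 5, length 2


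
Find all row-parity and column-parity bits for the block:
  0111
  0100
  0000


Row parities: 110
Column parities: 0011

Row P: 110, Col P: 0011, Corner: 0


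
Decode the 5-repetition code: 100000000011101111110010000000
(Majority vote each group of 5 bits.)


Groups: 10000, 00000, 11101, 11111, 00100, 00000
Majority votes: 001100

001100


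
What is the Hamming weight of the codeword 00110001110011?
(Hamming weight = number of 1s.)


Counting 1s in 00110001110011

7


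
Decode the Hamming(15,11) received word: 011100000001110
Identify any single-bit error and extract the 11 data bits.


Syndrome = 10: error at position 10

Data: 10000101110 (corrected bit 10)


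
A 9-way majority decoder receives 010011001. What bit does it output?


Ones: 4 out of 9
Threshold: 5

0 (4/9 voted 1)


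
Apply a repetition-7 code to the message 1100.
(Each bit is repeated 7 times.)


Each bit -> 7 copies

1111111111111100000000000000


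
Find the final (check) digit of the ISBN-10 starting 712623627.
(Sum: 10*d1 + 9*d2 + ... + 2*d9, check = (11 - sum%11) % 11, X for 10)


Weighted sum: 208
208 mod 11 = 10

Check digit: 1


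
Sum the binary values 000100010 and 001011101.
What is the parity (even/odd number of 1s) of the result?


000100010 = 34
001011101 = 93
Sum = 127 = 1111111
1s count = 7

odd parity (7 ones in 1111111)


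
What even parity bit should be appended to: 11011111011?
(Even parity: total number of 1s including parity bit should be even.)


Number of 1s in data: 9
Parity bit: 1

1


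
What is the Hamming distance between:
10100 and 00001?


XOR: 10101
Count of 1s: 3

3


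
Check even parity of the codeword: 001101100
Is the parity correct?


Number of 1s: 4

Yes, parity is correct (4 ones)


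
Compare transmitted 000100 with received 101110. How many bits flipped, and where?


XOR: 101010

3 error(s) at position(s): 0, 2, 4


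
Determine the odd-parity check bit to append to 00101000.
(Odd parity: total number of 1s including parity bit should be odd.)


Number of 1s in data: 2
Parity bit: 1

1


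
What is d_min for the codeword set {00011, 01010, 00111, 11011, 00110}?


Comparing all pairs, minimum distance: 1
Can detect 0 errors, correct 0 errors

1


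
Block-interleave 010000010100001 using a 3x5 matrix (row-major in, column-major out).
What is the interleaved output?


Matrix:
  01000
  00101
  00001
Read columns: 000100010000011

000100010000011


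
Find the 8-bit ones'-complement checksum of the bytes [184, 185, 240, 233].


Sum = 842 mod 256 = 74
Complement = 181

181


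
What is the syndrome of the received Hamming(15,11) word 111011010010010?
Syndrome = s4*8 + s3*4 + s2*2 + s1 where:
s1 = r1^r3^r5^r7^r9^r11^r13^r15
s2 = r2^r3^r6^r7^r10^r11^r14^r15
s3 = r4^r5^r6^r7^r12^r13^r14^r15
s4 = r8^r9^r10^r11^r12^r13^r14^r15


s1=0, s2=1, s3=1, s4=1

Syndrome = 14 (error at position 14)


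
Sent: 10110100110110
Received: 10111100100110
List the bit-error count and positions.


XOR: 00001000010000

2 error(s) at position(s): 4, 9


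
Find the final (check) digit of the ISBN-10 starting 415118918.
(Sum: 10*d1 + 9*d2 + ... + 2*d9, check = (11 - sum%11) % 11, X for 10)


Weighted sum: 197
197 mod 11 = 10

Check digit: 1


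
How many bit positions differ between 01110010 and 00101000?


XOR: 01011010
Count of 1s: 4

4


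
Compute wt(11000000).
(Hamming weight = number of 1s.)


Counting 1s in 11000000

2


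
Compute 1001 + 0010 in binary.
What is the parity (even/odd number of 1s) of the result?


1001 = 9
0010 = 2
Sum = 11 = 1011
1s count = 3

odd parity (3 ones in 1011)


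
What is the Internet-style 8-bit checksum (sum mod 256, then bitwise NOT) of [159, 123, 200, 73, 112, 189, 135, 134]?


Sum = 1125 mod 256 = 101
Complement = 154

154


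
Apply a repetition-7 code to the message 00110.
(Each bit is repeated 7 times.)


Each bit -> 7 copies

00000000000000111111111111110000000


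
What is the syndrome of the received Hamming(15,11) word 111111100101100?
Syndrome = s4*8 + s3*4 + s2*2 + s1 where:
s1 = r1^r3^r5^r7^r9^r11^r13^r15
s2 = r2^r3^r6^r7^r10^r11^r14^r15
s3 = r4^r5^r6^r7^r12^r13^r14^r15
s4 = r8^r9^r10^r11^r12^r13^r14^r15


s1=1, s2=1, s3=0, s4=1

Syndrome = 11 (error at position 11)


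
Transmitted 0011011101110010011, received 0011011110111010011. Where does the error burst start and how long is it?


XOR: 0000000011001000000

Burst at position 8, length 5


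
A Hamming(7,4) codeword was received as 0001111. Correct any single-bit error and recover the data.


Syndrome = 0: no error detected

Data: 0111 (no errors)


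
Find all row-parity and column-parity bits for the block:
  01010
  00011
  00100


Row parities: 001
Column parities: 01101

Row P: 001, Col P: 01101, Corner: 1


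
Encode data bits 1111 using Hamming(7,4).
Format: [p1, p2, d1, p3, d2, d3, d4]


Parity bits: p1=1, p2=1, p3=1

1111111


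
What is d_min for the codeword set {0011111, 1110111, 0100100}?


Comparing all pairs, minimum distance: 3
Can detect 2 errors, correct 1 errors

3


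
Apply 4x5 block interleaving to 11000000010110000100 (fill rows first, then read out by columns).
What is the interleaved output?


Matrix:
  11000
  00001
  01100
  00100
Read columns: 10001010001100000100

10001010001100000100


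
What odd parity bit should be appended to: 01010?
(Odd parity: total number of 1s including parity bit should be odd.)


Number of 1s in data: 2
Parity bit: 1

1


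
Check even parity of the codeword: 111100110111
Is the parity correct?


Number of 1s: 9

No, parity error (9 ones)


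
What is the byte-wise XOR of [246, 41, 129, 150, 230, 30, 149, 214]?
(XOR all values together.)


XOR chain: 246 ^ 41 ^ 129 ^ 150 ^ 230 ^ 30 ^ 149 ^ 214 = 115

115


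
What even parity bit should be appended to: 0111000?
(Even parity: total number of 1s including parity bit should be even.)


Number of 1s in data: 3
Parity bit: 1

1


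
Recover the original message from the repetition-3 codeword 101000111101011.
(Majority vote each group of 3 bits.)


Groups: 101, 000, 111, 101, 011
Majority votes: 10111

10111


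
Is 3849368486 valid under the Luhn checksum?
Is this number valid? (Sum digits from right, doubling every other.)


Luhn sum = 67
67 mod 10 = 7

Invalid (Luhn sum mod 10 = 7)


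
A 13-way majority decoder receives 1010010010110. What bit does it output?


Ones: 6 out of 13
Threshold: 7

0 (6/13 voted 1)


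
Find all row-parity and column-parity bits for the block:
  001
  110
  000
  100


Row parities: 1001
Column parities: 011

Row P: 1001, Col P: 011, Corner: 0


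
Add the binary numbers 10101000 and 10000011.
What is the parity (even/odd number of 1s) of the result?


10101000 = 168
10000011 = 131
Sum = 299 = 100101011
1s count = 5

odd parity (5 ones in 100101011)


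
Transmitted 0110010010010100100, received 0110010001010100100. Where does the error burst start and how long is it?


XOR: 0000000011000000000

Burst at position 8, length 2


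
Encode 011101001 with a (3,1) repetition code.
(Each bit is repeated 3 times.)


Each bit -> 3 copies

000111111111000111000000111


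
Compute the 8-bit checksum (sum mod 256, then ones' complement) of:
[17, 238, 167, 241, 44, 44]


Sum = 751 mod 256 = 239
Complement = 16

16


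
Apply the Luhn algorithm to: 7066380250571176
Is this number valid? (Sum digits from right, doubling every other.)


Luhn sum = 53
53 mod 10 = 3

Invalid (Luhn sum mod 10 = 3)


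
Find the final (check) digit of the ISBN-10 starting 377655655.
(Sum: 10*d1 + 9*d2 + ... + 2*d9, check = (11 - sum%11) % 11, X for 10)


Weighted sum: 295
295 mod 11 = 9

Check digit: 2


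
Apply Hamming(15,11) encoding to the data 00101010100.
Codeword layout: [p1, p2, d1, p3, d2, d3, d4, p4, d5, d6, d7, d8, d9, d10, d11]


Parity bits: p1=1, p2=0, p3=0, p4=1

100001011010100


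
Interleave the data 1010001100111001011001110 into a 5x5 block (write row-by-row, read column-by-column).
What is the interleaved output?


Matrix:
  10100
  01100
  11100
  10110
  01110
Read columns: 1011001101111110001100000

1011001101111110001100000


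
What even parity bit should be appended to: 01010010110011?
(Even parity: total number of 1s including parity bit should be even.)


Number of 1s in data: 7
Parity bit: 1

1


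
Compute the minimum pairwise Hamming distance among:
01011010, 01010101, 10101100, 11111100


Comparing all pairs, minimum distance: 2
Can detect 1 errors, correct 0 errors

2


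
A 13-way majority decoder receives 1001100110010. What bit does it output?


Ones: 6 out of 13
Threshold: 7

0 (6/13 voted 1)


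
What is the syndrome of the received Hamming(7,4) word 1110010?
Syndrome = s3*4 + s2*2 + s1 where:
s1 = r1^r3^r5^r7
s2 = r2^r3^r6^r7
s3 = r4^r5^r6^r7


s1=0, s2=1, s3=1

Syndrome = 6 (error at position 6)


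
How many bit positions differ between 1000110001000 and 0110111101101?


XOR: 1110001100101
Count of 1s: 7

7


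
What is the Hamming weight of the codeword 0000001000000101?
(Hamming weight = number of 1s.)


Counting 1s in 0000001000000101

3


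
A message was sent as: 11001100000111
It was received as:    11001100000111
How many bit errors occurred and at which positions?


XOR: 00000000000000

0 errors (received matches sent)


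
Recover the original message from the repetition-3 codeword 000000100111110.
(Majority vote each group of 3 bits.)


Groups: 000, 000, 100, 111, 110
Majority votes: 00011

00011


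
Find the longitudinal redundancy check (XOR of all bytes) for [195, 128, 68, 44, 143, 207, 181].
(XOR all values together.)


XOR chain: 195 ^ 128 ^ 68 ^ 44 ^ 143 ^ 207 ^ 181 = 222

222


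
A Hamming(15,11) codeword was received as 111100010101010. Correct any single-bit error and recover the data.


Syndrome = 4: error at position 4

Data: 10000101010 (corrected bit 4)


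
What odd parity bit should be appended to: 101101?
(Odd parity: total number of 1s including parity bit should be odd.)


Number of 1s in data: 4
Parity bit: 1

1


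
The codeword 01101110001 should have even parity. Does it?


Number of 1s: 6

Yes, parity is correct (6 ones)


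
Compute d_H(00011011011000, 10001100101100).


XOR: 10010111110100
Count of 1s: 8

8


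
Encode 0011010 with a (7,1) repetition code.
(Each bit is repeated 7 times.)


Each bit -> 7 copies

0000000000000011111111111111000000011111110000000


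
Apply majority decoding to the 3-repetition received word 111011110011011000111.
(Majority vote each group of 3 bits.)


Groups: 111, 011, 110, 011, 011, 000, 111
Majority votes: 1111101

1111101


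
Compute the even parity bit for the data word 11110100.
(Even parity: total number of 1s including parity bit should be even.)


Number of 1s in data: 5
Parity bit: 1

1


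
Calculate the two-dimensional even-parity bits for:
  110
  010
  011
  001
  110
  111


Row parities: 010101
Column parities: 111

Row P: 010101, Col P: 111, Corner: 1


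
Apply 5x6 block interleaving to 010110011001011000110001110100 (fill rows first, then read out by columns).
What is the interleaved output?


Matrix:
  010110
  011001
  011000
  110001
  110100
Read columns: 000111111101100100011000001010

000111111101100100011000001010


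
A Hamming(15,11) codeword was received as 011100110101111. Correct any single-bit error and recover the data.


Syndrome = 0: no error detected

Data: 10010101111 (no errors)


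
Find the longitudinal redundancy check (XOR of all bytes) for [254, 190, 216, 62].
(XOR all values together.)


XOR chain: 254 ^ 190 ^ 216 ^ 62 = 166

166


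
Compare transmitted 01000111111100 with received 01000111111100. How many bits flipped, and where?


XOR: 00000000000000

0 errors (received matches sent)


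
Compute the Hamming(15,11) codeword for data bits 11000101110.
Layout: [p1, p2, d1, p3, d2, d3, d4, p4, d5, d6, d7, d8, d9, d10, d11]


Parity bits: p1=1, p2=1, p3=0, p4=0

111010000101110


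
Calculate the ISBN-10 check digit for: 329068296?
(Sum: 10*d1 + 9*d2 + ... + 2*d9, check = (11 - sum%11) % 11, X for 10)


Weighted sum: 243
243 mod 11 = 1

Check digit: X


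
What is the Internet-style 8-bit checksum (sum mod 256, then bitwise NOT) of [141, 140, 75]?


Sum = 356 mod 256 = 100
Complement = 155

155


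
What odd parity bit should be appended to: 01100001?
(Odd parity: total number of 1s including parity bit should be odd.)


Number of 1s in data: 3
Parity bit: 0

0


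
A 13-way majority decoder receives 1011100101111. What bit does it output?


Ones: 9 out of 13
Threshold: 7

1 (9/13 voted 1)


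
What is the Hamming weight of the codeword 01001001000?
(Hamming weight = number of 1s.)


Counting 1s in 01001001000

3


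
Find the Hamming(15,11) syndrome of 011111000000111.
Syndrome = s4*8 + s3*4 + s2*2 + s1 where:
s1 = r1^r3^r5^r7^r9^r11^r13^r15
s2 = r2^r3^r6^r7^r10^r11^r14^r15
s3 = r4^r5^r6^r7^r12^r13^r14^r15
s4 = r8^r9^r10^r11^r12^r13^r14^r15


s1=0, s2=1, s3=0, s4=1

Syndrome = 10 (error at position 10)


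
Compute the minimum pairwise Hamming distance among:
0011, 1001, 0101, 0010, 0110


Comparing all pairs, minimum distance: 1
Can detect 0 errors, correct 0 errors

1


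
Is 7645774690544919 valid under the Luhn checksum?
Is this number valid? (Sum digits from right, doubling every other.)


Luhn sum = 92
92 mod 10 = 2

Invalid (Luhn sum mod 10 = 2)


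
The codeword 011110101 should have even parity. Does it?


Number of 1s: 6

Yes, parity is correct (6 ones)


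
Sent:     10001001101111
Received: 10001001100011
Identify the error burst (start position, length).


XOR: 00000000001100

Burst at position 10, length 2


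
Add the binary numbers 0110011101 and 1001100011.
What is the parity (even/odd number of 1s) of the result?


0110011101 = 413
1001100011 = 611
Sum = 1024 = 10000000000
1s count = 1

odd parity (1 ones in 10000000000)


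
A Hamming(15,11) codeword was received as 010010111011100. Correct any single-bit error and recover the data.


Syndrome = 11: error at position 11

Data: 01011001100 (corrected bit 11)


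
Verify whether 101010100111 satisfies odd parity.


Number of 1s: 7

Yes, parity is correct (7 ones)


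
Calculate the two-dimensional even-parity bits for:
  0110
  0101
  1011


Row parities: 001
Column parities: 1000

Row P: 001, Col P: 1000, Corner: 1


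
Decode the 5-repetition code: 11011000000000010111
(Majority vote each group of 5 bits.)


Groups: 11011, 00000, 00000, 10111
Majority votes: 1001

1001


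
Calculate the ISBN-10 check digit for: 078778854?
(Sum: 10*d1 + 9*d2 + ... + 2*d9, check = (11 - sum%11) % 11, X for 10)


Weighted sum: 313
313 mod 11 = 5

Check digit: 6


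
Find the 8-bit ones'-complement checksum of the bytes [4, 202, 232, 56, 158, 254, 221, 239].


Sum = 1366 mod 256 = 86
Complement = 169

169


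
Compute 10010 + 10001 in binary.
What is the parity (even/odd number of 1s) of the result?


10010 = 18
10001 = 17
Sum = 35 = 100011
1s count = 3

odd parity (3 ones in 100011)


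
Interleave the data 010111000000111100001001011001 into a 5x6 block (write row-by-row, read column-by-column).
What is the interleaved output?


Matrix:
  010111
  000000
  111100
  001001
  011001
Read columns: 001001010100111101001000010011

001001010100111101001000010011


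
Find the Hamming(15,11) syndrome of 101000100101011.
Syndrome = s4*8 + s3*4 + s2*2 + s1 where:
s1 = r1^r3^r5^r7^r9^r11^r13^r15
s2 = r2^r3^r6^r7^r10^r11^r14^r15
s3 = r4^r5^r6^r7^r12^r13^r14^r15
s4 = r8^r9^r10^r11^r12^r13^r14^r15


s1=0, s2=1, s3=0, s4=0

Syndrome = 2 (error at position 2)


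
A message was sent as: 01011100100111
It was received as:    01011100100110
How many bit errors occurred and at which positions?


XOR: 00000000000001

1 error(s) at position(s): 13


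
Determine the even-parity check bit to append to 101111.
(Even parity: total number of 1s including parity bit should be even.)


Number of 1s in data: 5
Parity bit: 1

1


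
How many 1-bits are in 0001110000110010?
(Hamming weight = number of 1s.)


Counting 1s in 0001110000110010

6


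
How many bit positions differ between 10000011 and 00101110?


XOR: 10101101
Count of 1s: 5

5


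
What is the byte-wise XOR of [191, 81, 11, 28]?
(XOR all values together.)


XOR chain: 191 ^ 81 ^ 11 ^ 28 = 249

249


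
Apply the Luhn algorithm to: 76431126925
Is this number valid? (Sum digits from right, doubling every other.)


Luhn sum = 46
46 mod 10 = 6

Invalid (Luhn sum mod 10 = 6)


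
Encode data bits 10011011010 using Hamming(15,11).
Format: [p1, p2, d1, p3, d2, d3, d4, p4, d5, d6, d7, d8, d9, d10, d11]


Parity bits: p1=0, p2=0, p3=1, p4=0

001100101011010


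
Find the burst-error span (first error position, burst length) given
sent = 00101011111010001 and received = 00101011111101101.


XOR: 00000000000111100

Burst at position 11, length 4


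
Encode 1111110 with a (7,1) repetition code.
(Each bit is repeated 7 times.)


Each bit -> 7 copies

1111111111111111111111111111111111111111110000000


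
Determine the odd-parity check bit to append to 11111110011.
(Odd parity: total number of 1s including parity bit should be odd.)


Number of 1s in data: 9
Parity bit: 0

0


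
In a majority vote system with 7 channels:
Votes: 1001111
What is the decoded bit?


Ones: 5 out of 7
Threshold: 4

1 (5/7 voted 1)


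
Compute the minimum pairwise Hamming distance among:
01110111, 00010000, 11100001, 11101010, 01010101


Comparing all pairs, minimum distance: 2
Can detect 1 errors, correct 0 errors

2


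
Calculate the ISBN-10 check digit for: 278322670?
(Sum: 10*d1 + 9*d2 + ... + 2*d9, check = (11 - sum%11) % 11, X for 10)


Weighted sum: 235
235 mod 11 = 4

Check digit: 7


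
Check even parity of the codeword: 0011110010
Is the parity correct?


Number of 1s: 5

No, parity error (5 ones)


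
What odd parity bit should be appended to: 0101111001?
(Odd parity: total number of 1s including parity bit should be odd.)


Number of 1s in data: 6
Parity bit: 1

1


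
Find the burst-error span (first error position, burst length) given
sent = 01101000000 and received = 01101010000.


XOR: 00000010000

Burst at position 6, length 1


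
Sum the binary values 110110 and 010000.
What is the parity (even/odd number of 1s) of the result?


110110 = 54
010000 = 16
Sum = 70 = 1000110
1s count = 3

odd parity (3 ones in 1000110)


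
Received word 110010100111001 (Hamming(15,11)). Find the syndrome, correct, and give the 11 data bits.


Syndrome = 3: error at position 3

Data: 11010111001 (corrected bit 3)


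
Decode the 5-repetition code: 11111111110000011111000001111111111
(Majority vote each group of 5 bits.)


Groups: 11111, 11111, 00000, 11111, 00000, 11111, 11111
Majority votes: 1101011

1101011


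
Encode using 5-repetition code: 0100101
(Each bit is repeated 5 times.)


Each bit -> 5 copies

00000111110000000000111110000011111


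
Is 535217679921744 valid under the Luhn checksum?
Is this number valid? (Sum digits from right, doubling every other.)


Luhn sum = 78
78 mod 10 = 8

Invalid (Luhn sum mod 10 = 8)


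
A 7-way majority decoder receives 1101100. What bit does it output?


Ones: 4 out of 7
Threshold: 4

1 (4/7 voted 1)


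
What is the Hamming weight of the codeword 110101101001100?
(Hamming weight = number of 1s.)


Counting 1s in 110101101001100

8


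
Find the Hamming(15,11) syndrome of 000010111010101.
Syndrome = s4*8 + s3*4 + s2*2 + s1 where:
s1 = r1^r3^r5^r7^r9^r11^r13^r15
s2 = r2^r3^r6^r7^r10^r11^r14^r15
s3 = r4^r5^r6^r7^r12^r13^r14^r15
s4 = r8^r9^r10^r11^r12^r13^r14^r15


s1=0, s2=1, s3=0, s4=1

Syndrome = 10 (error at position 10)


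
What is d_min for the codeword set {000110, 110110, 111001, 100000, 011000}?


Comparing all pairs, minimum distance: 2
Can detect 1 errors, correct 0 errors

2


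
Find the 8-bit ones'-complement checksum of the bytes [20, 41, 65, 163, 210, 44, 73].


Sum = 616 mod 256 = 104
Complement = 151

151


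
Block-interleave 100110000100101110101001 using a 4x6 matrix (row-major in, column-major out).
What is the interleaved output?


Matrix:
  100110
  000100
  101110
  101001
Read columns: 101100000011111010100001

101100000011111010100001


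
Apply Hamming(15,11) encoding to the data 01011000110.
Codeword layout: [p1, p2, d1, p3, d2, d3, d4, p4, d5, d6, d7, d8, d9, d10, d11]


Parity bits: p1=0, p2=0, p3=0, p4=1

000010111000110


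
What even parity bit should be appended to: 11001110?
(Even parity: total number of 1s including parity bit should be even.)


Number of 1s in data: 5
Parity bit: 1

1


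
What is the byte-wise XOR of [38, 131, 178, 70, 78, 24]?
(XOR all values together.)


XOR chain: 38 ^ 131 ^ 178 ^ 70 ^ 78 ^ 24 = 7

7


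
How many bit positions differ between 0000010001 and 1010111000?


XOR: 1010101001
Count of 1s: 5

5


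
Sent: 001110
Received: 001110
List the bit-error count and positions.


XOR: 000000

0 errors (received matches sent)


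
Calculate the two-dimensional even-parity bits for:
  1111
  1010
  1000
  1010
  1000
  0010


Row parities: 001011
Column parities: 1101

Row P: 001011, Col P: 1101, Corner: 1


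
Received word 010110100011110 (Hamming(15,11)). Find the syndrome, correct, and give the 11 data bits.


Syndrome = 0: no error detected

Data: 01010011110 (no errors)


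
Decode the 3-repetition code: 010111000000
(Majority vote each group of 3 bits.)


Groups: 010, 111, 000, 000
Majority votes: 0100

0100


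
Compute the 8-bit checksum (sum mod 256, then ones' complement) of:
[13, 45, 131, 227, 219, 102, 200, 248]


Sum = 1185 mod 256 = 161
Complement = 94

94


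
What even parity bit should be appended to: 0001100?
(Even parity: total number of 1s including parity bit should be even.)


Number of 1s in data: 2
Parity bit: 0

0


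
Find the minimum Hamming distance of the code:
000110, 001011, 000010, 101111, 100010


Comparing all pairs, minimum distance: 1
Can detect 0 errors, correct 0 errors

1


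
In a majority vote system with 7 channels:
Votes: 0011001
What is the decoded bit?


Ones: 3 out of 7
Threshold: 4

0 (3/7 voted 1)


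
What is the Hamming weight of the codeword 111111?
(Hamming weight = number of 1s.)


Counting 1s in 111111

6


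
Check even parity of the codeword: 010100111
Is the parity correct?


Number of 1s: 5

No, parity error (5 ones)


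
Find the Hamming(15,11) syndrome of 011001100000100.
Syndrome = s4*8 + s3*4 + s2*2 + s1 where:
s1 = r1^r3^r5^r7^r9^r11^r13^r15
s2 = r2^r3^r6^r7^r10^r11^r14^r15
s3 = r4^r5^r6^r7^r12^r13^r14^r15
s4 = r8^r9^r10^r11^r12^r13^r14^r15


s1=1, s2=0, s3=1, s4=1

Syndrome = 13 (error at position 13)


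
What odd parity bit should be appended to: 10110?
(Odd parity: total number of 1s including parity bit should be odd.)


Number of 1s in data: 3
Parity bit: 0

0


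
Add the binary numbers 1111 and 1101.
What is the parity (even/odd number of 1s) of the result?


1111 = 15
1101 = 13
Sum = 28 = 11100
1s count = 3

odd parity (3 ones in 11100)


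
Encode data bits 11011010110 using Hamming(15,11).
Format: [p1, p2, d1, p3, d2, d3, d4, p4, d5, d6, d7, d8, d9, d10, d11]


Parity bits: p1=0, p2=0, p3=0, p4=0

001010101010110


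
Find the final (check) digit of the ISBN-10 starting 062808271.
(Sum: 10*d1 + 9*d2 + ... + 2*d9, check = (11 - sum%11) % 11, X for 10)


Weighted sum: 197
197 mod 11 = 10

Check digit: 1


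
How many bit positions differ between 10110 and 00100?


XOR: 10010
Count of 1s: 2

2


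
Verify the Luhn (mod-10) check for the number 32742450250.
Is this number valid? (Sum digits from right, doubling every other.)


Luhn sum = 40
40 mod 10 = 0

Valid (Luhn sum mod 10 = 0)


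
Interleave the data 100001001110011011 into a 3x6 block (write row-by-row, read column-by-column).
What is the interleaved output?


Matrix:
  100001
  001110
  011011
Read columns: 100001011010011101

100001011010011101


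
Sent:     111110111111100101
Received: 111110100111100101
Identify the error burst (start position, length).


XOR: 000000011000000000

Burst at position 7, length 2


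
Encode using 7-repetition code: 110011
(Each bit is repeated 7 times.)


Each bit -> 7 copies

111111111111110000000000000011111111111111


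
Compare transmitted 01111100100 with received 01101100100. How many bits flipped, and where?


XOR: 00010000000

1 error(s) at position(s): 3


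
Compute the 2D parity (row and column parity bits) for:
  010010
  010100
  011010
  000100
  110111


Row parities: 00111
Column parities: 101111

Row P: 00111, Col P: 101111, Corner: 1


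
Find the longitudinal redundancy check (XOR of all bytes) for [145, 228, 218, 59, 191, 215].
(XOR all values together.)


XOR chain: 145 ^ 228 ^ 218 ^ 59 ^ 191 ^ 215 = 252

252


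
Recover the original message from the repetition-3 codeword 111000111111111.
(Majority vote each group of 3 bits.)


Groups: 111, 000, 111, 111, 111
Majority votes: 10111

10111


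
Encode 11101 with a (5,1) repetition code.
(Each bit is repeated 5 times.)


Each bit -> 5 copies

1111111111111110000011111


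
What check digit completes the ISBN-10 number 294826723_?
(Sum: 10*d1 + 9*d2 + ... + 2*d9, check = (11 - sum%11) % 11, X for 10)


Weighted sum: 271
271 mod 11 = 7

Check digit: 4


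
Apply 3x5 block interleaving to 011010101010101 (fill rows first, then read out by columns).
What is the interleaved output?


Matrix:
  01101
  01010
  10101
Read columns: 001110101010101

001110101010101


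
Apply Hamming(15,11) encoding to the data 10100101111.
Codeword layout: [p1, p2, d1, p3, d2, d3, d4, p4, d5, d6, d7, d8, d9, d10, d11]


Parity bits: p1=1, p2=1, p3=1, p4=1

111101010101111


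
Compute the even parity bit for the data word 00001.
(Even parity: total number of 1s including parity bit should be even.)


Number of 1s in data: 1
Parity bit: 1

1


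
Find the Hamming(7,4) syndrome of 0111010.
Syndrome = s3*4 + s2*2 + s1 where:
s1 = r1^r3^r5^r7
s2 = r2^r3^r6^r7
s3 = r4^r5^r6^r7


s1=1, s2=1, s3=0

Syndrome = 3 (error at position 3)


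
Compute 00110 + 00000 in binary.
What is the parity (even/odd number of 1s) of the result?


00110 = 6
00000 = 0
Sum = 6 = 110
1s count = 2

even parity (2 ones in 110)


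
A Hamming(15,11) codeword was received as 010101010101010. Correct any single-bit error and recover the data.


Syndrome = 0: no error detected

Data: 00100101010 (no errors)


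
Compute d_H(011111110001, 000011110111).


XOR: 011100000110
Count of 1s: 5

5


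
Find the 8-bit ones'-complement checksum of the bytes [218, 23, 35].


Sum = 276 mod 256 = 20
Complement = 235

235


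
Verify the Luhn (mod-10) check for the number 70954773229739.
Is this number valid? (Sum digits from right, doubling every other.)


Luhn sum = 79
79 mod 10 = 9

Invalid (Luhn sum mod 10 = 9)


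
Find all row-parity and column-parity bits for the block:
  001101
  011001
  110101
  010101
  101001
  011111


Row parities: 110111
Column parities: 000010

Row P: 110111, Col P: 000010, Corner: 1


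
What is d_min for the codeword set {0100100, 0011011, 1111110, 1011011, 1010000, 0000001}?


Comparing all pairs, minimum distance: 1
Can detect 0 errors, correct 0 errors

1


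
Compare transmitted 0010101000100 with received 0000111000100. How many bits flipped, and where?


XOR: 0010010000000

2 error(s) at position(s): 2, 5


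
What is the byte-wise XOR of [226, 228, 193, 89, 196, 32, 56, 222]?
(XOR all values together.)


XOR chain: 226 ^ 228 ^ 193 ^ 89 ^ 196 ^ 32 ^ 56 ^ 222 = 156

156


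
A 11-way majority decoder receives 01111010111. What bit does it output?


Ones: 8 out of 11
Threshold: 6

1 (8/11 voted 1)


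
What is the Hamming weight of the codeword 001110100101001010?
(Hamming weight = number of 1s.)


Counting 1s in 001110100101001010

8


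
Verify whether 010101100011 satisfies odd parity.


Number of 1s: 6

No, parity error (6 ones)


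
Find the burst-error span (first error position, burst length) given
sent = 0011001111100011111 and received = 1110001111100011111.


XOR: 1101000000000000000

Burst at position 0, length 4


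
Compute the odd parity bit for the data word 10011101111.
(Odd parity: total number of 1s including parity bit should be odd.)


Number of 1s in data: 8
Parity bit: 1

1


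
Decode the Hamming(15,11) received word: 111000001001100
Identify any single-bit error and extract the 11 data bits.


Syndrome = 8: error at position 8

Data: 10001001100 (corrected bit 8)
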